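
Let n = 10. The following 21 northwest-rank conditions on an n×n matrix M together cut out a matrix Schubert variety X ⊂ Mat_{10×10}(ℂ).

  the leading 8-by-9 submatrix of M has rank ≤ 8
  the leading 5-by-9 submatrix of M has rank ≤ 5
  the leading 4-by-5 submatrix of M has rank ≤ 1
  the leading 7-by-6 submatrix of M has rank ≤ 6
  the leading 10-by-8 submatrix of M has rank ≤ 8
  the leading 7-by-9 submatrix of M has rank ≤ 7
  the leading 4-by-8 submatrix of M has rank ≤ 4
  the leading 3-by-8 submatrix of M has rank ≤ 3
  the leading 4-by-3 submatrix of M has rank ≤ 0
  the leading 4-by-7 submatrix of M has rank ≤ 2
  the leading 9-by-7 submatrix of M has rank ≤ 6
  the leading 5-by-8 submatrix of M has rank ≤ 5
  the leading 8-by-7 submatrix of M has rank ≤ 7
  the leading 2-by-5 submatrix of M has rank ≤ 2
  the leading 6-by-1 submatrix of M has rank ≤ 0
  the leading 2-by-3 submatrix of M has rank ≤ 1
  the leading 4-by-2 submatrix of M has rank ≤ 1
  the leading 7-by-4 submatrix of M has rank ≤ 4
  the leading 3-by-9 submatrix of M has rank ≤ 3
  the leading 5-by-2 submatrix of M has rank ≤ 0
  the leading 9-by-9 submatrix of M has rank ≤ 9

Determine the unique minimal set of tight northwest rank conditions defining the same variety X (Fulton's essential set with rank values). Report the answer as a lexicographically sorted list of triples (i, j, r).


Recovering R(i,j) via the rank-extension bound from the 21 conditions:

  0, 0, 0, 1, 1, 1, 1, 1, 1, 1
  0, 0, 0, 1, 1, 2, 2, 2, 2, 2
  0, 0, 0, 1, 1, 2, 2, 3, 3, 3
  0, 0, 0, 1, 1, 2, 2, 3, 4, 4
  0, 0, 1, 2, 2, 3, 3, 4, 5, 5
  0, 1, 2, 3, 3, 4, 4, 5, 6, 6
  1, 2, 3, 4, 4, 5, 5, 6, 7, 7
  1, 2, 3, 4, 5, 6, 6, 7, 8, 8
  1, 2, 3, 4, 5, 6, 6, 7, 8, 9
  1, 2, 3, 4, 5, 6, 7, 8, 9, 10

hence w(1..10) = (4, 6, 8, 9, 3, 2, 1, 5, 10, 7).

D(w) has 21 cells with 6 SE-corners; essential set:

[(4, 3, 0), (4, 5, 1), (4, 7, 2), (5, 2, 0), (6, 1, 0), (9, 7, 6)]


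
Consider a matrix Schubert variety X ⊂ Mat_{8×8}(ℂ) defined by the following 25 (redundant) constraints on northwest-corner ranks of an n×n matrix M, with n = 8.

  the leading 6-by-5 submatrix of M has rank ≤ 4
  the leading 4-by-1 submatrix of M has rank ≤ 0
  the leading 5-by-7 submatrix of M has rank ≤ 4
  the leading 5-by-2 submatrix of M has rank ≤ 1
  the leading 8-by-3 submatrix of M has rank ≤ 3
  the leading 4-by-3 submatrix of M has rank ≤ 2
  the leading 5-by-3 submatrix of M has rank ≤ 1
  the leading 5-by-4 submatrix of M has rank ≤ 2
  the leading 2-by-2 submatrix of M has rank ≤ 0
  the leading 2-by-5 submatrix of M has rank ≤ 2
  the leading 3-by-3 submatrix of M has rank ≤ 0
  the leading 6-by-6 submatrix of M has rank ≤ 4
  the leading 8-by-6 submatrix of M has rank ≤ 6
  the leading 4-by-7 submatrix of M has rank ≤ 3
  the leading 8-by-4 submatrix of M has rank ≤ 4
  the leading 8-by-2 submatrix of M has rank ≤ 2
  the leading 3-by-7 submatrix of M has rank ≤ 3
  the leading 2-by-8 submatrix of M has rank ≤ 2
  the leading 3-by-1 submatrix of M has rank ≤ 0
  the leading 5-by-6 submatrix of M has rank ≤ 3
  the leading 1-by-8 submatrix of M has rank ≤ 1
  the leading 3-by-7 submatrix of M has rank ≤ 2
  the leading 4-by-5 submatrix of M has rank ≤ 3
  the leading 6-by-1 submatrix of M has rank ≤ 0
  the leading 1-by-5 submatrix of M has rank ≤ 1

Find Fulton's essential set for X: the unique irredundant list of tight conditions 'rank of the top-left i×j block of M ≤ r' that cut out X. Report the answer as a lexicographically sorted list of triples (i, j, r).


Computing R[i][j] = min implied NW-rank bound (n=8, 25 conditions):

  i=1: 0 0 0 1 1 1 1 1
  i=2: 0 0 0 1 2 2 2 2
  i=3: 0 0 0 1 2 2 2 3
  i=4: 0 1 1 2 3 3 3 4
  i=5: 0 1 1 2 3 3 4 5
  i=6: 0 1 2 3 4 4 5 6
  i=7: 1 2 3 4 5 5 6 7
  i=8: 1 2 3 4 5 6 7 8

reading off 1-entries of Δ²R: w = (4, 5, 8, 2, 7, 3, 1, 6).

|D(w)|=16, |Ess(w)|=5:

[(3, 3, 0), (3, 7, 2), (5, 3, 1), (5, 6, 3), (6, 1, 0)]


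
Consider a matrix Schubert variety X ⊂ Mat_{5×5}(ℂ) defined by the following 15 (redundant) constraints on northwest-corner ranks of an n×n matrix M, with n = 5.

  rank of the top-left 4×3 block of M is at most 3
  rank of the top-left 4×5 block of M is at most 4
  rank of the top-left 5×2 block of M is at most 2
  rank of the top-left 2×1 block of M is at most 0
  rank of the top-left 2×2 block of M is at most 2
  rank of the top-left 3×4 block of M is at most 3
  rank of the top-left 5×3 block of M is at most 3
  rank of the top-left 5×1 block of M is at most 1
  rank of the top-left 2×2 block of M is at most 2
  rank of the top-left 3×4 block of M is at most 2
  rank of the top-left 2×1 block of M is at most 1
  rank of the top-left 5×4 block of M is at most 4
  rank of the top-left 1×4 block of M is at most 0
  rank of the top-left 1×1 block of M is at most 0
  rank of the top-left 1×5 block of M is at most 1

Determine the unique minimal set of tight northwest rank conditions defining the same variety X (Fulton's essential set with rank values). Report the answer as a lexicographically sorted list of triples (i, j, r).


Propagating the 15 rank bounds to every northwest block:

  R[1]: 0 0 0 0 1
  R[2]: 0 1 1 1 2
  R[3]: 1 2 2 2 3
  R[4]: 1 2 3 3 4
  R[5]: 1 2 3 4 5

giving w = (5, 2, 1, 3, 4) via Δ²R.

|D(w)|=5, |Ess(w)|=2:

[(1, 4, 0), (2, 1, 0)]


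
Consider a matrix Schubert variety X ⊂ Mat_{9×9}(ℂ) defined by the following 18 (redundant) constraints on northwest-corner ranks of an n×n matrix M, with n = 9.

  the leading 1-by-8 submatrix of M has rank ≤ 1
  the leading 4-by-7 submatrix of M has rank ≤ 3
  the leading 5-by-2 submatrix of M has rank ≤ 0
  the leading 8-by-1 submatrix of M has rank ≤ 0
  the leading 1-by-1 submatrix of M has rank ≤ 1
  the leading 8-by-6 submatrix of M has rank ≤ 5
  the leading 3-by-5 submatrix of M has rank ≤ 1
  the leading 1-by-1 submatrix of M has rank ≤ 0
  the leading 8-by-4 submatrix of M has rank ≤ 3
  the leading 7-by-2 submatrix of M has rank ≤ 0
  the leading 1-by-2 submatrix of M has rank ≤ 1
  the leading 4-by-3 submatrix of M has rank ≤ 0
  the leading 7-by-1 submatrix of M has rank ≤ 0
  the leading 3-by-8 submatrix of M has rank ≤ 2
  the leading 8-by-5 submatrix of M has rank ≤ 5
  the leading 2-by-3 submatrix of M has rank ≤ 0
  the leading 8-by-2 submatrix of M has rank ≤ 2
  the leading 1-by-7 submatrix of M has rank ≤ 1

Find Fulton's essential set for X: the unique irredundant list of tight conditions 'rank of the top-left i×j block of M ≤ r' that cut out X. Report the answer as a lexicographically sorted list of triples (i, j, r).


Reconstructing r_w from the 18 given conditions:

  row 1: 0  0  0  1  1  1  1  1  1
  row 2: 0  0  0  1  1  2  2  2  2
  row 3: 0  0  0  1  1  2  2  2  3
  row 4: 0  0  0  1  2  3  3  3  4
  row 5: 0  0  1  2  3  4  4  4  5
  row 6: 0  0  1  2  3  4  5  5  6
  row 7: 0  0  1  2  3  4  5  6  7
  row 8: 0  1  2  3  4  5  6  7  8
  row 9: 1  2  3  4  5  6  7  8  9

so w = (4, 6, 9, 5, 3, 7, 8, 2, 1).

D(w) has 23 cells with 5 SE-corners; essential set:

[(3, 5, 1), (3, 8, 2), (4, 3, 0), (7, 2, 0), (8, 1, 0)]


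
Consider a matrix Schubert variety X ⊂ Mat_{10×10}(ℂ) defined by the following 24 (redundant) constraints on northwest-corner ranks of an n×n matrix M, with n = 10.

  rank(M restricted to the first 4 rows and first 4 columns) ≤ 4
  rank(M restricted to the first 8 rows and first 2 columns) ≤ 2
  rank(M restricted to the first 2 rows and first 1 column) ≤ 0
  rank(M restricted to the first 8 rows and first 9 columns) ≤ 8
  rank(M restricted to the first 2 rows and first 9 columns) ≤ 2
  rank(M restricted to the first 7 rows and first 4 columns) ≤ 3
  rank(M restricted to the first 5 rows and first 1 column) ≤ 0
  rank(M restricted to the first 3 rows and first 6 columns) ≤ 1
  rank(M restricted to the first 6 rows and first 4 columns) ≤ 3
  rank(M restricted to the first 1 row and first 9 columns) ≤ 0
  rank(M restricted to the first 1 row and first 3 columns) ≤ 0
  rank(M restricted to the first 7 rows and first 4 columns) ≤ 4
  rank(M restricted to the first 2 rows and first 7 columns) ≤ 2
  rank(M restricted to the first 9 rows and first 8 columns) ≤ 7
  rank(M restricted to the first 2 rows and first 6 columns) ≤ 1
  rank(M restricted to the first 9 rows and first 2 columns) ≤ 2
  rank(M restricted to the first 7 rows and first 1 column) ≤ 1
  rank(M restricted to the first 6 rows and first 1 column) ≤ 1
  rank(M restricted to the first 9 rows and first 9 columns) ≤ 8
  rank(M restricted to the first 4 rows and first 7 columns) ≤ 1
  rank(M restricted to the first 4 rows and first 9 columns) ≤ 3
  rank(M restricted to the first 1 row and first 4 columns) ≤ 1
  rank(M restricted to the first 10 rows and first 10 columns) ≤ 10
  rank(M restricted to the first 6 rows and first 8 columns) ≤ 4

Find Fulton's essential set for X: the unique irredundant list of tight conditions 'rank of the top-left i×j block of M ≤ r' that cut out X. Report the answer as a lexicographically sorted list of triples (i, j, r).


The tightest implied rank at each (i,j), from the 24 conditions:

  0 | 0 | 0 | 0 | 0 | 0 | 0 | 0 | 0 | 1
  0 | 1 | 1 | 1 | 1 | 1 | 1 | 1 | 1 | 2
  0 | 1 | 1 | 1 | 1 | 1 | 1 | 2 | 2 | 3
  0 | 1 | 1 | 1 | 1 | 1 | 1 | 2 | 3 | 4
  0 | 1 | 2 | 2 | 2 | 2 | 2 | 3 | 4 | 5
  1 | 2 | 3 | 3 | 3 | 3 | 3 | 4 | 5 | 6
  1 | 2 | 3 | 3 | 4 | 4 | 4 | 5 | 6 | 7
  1 | 2 | 3 | 4 | 5 | 5 | 5 | 6 | 7 | 8
  1 | 2 | 3 | 4 | 5 | 6 | 6 | 7 | 8 | 9
  1 | 2 | 3 | 4 | 5 | 6 | 7 | 8 | 9 | 10

hence w(1..10) = (10, 2, 8, 9, 3, 1, 5, 4, 6, 7).

ℓ(w)=24; the 4 essential cells (i,j,r):

[(1, 9, 0), (4, 7, 1), (5, 1, 0), (7, 4, 3)]


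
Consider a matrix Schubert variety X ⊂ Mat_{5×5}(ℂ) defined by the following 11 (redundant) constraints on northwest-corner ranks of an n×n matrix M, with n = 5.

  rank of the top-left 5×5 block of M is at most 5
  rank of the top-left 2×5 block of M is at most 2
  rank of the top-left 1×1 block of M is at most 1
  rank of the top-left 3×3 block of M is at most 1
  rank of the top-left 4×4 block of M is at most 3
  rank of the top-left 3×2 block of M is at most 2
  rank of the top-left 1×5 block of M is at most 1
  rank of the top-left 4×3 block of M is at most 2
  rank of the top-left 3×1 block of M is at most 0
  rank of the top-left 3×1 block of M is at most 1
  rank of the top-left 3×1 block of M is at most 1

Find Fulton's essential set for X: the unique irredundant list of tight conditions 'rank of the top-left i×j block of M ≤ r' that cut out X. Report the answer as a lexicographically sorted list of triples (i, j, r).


Recovering R(i,j) via the rank-extension bound from the 11 conditions:

  i=1: 0  1  1  1  1
  i=2: 0  1  1  2  2
  i=3: 0  1  1  2  3
  i=4: 1  2  2  3  4
  i=5: 1  2  3  4  5

so w = (2, 4, 5, 1, 3).

|D(w)|=5, |Ess(w)|=2:

[(3, 1, 0), (3, 3, 1)]


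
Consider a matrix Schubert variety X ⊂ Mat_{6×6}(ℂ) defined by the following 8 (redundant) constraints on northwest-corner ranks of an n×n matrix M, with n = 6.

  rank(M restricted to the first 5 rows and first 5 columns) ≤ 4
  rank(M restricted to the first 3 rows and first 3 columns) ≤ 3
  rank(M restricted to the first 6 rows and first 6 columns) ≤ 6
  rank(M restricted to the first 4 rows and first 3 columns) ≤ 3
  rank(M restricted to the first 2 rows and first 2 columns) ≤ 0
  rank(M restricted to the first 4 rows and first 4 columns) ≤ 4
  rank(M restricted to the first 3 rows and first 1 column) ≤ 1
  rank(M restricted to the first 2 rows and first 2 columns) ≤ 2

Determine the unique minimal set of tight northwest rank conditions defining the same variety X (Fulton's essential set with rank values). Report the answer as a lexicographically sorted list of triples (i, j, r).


Recovering R(i,j) via the rank-extension bound from the 8 conditions:

  i=1: 0, 0, 1, 1, 1, 1
  i=2: 0, 0, 1, 2, 2, 2
  i=3: 1, 1, 2, 3, 3, 3
  i=4: 1, 2, 3, 4, 4, 4
  i=5: 1, 2, 3, 4, 4, 5
  i=6: 1, 2, 3, 4, 5, 6

so w = (3, 4, 1, 2, 6, 5).

ℓ(w)=5; the 2 essential cells (i,j,r):

[(2, 2, 0), (5, 5, 4)]


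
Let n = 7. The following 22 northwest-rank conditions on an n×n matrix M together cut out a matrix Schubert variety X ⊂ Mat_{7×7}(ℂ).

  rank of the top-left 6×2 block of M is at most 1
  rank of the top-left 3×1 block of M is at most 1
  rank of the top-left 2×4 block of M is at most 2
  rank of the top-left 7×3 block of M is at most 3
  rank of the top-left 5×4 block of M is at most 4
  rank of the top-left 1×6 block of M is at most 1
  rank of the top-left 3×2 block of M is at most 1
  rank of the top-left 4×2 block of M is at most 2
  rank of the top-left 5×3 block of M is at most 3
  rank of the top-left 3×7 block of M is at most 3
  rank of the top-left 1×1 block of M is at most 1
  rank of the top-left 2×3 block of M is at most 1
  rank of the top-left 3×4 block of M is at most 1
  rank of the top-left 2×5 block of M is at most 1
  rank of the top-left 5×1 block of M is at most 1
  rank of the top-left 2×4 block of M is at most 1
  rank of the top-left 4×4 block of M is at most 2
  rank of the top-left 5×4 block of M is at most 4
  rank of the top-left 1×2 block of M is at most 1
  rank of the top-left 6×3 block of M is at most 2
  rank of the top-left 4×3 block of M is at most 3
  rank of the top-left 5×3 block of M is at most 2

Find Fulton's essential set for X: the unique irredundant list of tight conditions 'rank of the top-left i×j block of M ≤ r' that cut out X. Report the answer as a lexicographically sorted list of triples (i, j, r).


The tightest implied rank at each (i,j), from the 22 conditions:

  i=1: 1, 1, 1, 1, 1, 1, 1
  i=2: 1, 1, 1, 1, 1, 2, 2
  i=3: 1, 1, 1, 1, 2, 3, 3
  i=4: 1, 1, 2, 2, 3, 4, 4
  i=5: 1, 1, 2, 3, 4, 5, 5
  i=6: 1, 1, 2, 3, 4, 5, 6
  i=7: 1, 2, 3, 4, 5, 6, 7

the unique w with this rank table is (1, 6, 5, 3, 4, 7, 2).

ℓ(w)=10; the 3 essential cells (i,j,r):

[(2, 5, 1), (3, 4, 1), (6, 2, 1)]


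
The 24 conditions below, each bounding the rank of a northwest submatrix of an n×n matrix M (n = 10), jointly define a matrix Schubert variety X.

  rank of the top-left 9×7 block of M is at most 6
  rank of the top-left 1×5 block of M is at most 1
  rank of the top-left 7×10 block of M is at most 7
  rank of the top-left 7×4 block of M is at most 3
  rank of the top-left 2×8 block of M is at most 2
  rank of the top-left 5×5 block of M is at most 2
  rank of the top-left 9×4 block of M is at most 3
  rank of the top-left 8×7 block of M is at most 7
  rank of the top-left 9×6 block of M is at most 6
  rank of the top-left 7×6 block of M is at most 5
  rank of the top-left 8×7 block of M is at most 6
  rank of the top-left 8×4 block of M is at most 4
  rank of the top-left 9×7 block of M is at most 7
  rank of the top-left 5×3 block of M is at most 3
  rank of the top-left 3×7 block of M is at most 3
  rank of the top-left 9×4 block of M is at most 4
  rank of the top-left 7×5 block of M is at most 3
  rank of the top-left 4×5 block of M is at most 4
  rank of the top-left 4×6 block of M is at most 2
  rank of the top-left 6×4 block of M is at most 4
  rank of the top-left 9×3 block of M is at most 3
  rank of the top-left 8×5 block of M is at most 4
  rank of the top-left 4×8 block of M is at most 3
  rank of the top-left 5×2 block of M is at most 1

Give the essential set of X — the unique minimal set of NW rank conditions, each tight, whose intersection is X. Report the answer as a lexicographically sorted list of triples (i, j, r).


Reconstructing r_w from the 24 given conditions:

  R[1]: 1, 1, 1, 1, 1, 1, 1, 1, 1, 1
  R[2]: 1, 1, 2, 2, 2, 2, 2, 2, 2, 2
  R[3]: 1, 1, 2, 2, 2, 2, 3, 3, 3, 3
  R[4]: 1, 1, 2, 2, 2, 2, 3, 3, 4, 4
  R[5]: 1, 1, 2, 2, 2, 3, 4, 4, 5, 5
  R[6]: 1, 2, 3, 3, 3, 4, 5, 5, 6, 6
  R[7]: 1, 2, 3, 3, 3, 4, 5, 6, 7, 7
  R[8]: 1, 2, 3, 3, 4, 5, 6, 7, 8, 8
  R[9]: 1, 2, 3, 3, 4, 5, 6, 7, 8, 9
  R[10]: 1, 2, 3, 4, 5, 6, 7, 8, 9, 10

reading off 1-entries of Δ²R: w = (1, 3, 7, 9, 6, 2, 8, 5, 10, 4).

Rothe diagram D(w) (17 cells), 6 SE-corners (essential conditions):

[(4, 6, 2), (4, 8, 3), (5, 2, 1), (5, 5, 2), (7, 5, 3), (9, 4, 3)]


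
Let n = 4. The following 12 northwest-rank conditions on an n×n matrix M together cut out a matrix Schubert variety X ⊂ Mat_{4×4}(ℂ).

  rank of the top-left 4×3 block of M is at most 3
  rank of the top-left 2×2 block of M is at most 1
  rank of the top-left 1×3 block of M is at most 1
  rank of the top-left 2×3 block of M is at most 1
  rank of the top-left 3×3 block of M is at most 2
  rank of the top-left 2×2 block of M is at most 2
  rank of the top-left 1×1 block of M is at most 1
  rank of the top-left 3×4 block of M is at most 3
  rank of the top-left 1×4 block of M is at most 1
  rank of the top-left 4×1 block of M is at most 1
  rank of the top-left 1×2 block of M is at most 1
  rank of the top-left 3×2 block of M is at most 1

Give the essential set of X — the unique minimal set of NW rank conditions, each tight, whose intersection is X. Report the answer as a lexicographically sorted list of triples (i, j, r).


Computing R[i][j] = min implied NW-rank bound (n=4, 12 conditions):

  row 1: 1  1  1  1
  row 2: 1  1  1  2
  row 3: 1  1  2  3
  row 4: 1  2  3  4

reading off 1-entries of Δ²R: w = (1, 4, 3, 2).

|D(w)|=3, |Ess(w)|=2:

[(2, 3, 1), (3, 2, 1)]


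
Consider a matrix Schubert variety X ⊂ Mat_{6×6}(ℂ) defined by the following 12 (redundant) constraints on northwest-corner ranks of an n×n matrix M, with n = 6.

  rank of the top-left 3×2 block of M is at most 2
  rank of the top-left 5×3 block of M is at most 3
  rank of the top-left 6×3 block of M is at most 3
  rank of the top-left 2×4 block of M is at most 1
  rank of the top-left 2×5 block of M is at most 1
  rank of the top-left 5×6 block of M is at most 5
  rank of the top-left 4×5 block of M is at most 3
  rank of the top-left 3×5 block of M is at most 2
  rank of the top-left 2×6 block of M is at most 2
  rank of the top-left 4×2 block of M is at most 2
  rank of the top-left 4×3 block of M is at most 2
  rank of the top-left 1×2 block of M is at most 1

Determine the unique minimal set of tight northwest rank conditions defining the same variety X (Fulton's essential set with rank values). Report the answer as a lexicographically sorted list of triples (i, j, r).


Propagating the 12 rank bounds to every northwest block:

  i=1: 1 1 1 1 1 1
  i=2: 1 1 1 1 1 2
  i=3: 1 2 2 2 2 3
  i=4: 1 2 2 3 3 4
  i=5: 1 2 3 4 4 5
  i=6: 1 2 3 4 5 6

second differences of R give the permutation w = (1, 6, 2, 4, 3, 5).

Fulton essential set (2 of the 5 Rothe cells):

[(2, 5, 1), (4, 3, 2)]


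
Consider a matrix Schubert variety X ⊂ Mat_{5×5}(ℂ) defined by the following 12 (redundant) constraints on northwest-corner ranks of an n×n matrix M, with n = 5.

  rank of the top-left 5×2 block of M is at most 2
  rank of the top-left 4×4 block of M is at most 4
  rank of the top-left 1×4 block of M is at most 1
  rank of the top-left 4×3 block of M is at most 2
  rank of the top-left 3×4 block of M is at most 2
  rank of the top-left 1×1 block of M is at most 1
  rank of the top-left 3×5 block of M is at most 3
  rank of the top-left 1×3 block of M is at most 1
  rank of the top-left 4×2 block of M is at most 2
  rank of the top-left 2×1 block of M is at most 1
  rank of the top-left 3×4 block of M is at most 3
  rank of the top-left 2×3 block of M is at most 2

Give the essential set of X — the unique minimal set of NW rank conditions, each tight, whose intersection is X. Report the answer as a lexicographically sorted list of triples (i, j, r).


Reconstructing r_w from the 12 given conditions:

  row 1: 1 | 1 | 1 | 1 | 1
  row 2: 1 | 2 | 2 | 2 | 2
  row 3: 1 | 2 | 2 | 2 | 3
  row 4: 1 | 2 | 2 | 3 | 4
  row 5: 1 | 2 | 3 | 4 | 5

so w = (1, 2, 5, 4, 3).

Fulton essential set (2 of the 3 Rothe cells):

[(3, 4, 2), (4, 3, 2)]


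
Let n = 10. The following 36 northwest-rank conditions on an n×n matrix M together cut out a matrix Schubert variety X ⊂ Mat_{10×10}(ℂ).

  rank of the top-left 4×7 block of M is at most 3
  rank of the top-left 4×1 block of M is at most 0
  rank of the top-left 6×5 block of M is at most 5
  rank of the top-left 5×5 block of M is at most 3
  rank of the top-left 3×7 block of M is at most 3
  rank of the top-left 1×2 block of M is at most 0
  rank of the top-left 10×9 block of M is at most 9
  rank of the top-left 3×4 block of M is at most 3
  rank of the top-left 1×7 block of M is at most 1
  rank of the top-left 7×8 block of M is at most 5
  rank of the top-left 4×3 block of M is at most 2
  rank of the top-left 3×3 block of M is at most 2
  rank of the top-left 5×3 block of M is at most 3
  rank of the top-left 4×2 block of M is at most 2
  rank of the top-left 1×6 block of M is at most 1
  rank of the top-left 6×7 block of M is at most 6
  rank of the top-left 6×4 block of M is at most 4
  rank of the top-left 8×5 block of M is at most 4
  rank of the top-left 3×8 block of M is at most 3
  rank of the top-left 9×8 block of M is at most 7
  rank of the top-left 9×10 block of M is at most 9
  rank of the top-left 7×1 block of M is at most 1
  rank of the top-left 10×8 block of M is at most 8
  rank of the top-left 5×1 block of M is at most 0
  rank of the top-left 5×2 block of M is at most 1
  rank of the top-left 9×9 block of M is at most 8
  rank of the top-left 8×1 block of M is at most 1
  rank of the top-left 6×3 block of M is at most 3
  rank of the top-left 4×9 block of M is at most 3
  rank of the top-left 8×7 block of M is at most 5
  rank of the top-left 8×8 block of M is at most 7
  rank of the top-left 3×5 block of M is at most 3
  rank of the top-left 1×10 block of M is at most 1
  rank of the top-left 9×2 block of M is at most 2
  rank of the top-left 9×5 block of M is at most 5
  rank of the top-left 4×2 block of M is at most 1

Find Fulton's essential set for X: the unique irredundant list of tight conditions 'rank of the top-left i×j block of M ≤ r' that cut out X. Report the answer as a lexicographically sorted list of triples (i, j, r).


The tightest implied rank at each (i,j), from the 36 conditions:

  row 1: 0 0 1 1 1 1 1 1 1 1
  row 2: 0 1 2 2 2 2 2 2 2 2
  row 3: 0 1 2 3 3 3 3 3 3 3
  row 4: 0 1 2 3 3 3 3 3 3 4
  row 5: 0 1 2 3 3 4 4 4 4 5
  row 6: 1 2 3 4 4 5 5 5 5 6
  row 7: 1 2 3 4 4 5 5 5 6 7
  row 8: 1 2 3 4 4 5 5 6 7 8
  row 9: 1 2 3 4 5 6 6 7 8 9
  row 10: 1 2 3 4 5 6 7 8 9 10

reading off 1-entries of Δ²R: w = (3, 2, 4, 10, 6, 1, 9, 8, 5, 7).

Fulton essential set (7 of the 17 Rothe cells):

[(1, 2, 0), (4, 9, 3), (5, 1, 0), (5, 5, 3), (7, 8, 5), (8, 5, 4), (8, 7, 5)]


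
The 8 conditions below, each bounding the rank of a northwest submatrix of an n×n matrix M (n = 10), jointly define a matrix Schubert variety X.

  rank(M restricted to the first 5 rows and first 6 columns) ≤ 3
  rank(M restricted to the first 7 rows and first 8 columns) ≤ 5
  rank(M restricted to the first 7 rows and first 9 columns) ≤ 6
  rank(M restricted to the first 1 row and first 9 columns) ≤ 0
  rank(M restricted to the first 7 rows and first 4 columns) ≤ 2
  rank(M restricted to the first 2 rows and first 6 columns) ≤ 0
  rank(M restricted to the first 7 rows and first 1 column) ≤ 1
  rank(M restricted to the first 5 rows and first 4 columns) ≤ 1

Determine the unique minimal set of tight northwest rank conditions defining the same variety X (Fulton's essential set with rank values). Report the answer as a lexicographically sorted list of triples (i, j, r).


Propagating the 8 rank bounds to every northwest block:

  row 1: 0, 0, 0, 0, 0, 0, 0, 0, 0, 1
  row 2: 0, 0, 0, 0, 0, 0, 1, 1, 1, 2
  row 3: 1, 1, 1, 1, 1, 1, 2, 2, 2, 3
  row 4: 1, 1, 1, 1, 2, 2, 3, 3, 3, 4
  row 5: 1, 1, 1, 1, 2, 3, 4, 4, 4, 5
  row 6: 1, 2, 2, 2, 3, 4, 5, 5, 5, 6
  row 7: 1, 2, 2, 2, 3, 4, 5, 5, 6, 7
  row 8: 1, 2, 3, 3, 4, 5, 6, 6, 7, 8
  row 9: 1, 2, 3, 4, 5, 6, 7, 7, 8, 9
  row 10: 1, 2, 3, 4, 5, 6, 7, 8, 9, 10

giving w = (10, 7, 1, 5, 6, 2, 9, 3, 4, 8) via Δ²R.

ℓ(w)=24; the 5 essential cells (i,j,r):

[(1, 9, 0), (2, 6, 0), (5, 4, 1), (7, 4, 2), (7, 8, 5)]


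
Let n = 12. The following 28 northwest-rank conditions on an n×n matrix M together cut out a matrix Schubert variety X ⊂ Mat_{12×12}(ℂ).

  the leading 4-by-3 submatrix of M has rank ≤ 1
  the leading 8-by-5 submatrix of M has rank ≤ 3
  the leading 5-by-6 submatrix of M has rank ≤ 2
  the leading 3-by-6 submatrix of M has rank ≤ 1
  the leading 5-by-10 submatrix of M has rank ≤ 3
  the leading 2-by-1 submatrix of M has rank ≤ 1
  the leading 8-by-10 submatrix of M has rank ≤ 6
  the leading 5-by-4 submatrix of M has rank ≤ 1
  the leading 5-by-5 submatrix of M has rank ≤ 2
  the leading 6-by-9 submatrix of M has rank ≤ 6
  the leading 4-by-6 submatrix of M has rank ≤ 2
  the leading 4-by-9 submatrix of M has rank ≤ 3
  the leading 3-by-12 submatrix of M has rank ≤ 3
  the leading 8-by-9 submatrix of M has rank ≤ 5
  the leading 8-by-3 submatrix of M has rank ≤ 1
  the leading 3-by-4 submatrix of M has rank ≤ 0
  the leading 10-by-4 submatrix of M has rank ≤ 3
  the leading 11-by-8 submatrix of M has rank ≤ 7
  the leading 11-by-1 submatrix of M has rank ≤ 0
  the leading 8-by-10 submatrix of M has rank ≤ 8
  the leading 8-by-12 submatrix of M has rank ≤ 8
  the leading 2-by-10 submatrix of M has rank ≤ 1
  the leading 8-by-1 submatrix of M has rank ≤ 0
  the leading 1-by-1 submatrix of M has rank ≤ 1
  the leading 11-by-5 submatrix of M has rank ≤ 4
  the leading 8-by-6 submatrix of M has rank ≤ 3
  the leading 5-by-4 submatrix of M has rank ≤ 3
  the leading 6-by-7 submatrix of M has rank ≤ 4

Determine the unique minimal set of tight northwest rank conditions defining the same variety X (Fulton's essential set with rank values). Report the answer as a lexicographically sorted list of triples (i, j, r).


Recovering R(i,j) via the rank-extension bound from the 28 conditions:

  row 1: 0  0  0  0  1  1  1  1  1  1  1  1
  row 2: 0  0  0  0  1  1  1  1  1  1  2  2
  row 3: 0  0  0  0  1  1  2  2  2  2  3  3
  row 4: 0  1  1  1  2  2  3  3  3  3  4  4
  row 5: 0  1  1  1  2  2  3  3  3  3  4  5
  row 6: 0  1  1  2  3  3  4  4  4  4  5  6
  row 7: 0  1  1  2  3  3  4  5  5  5  6  7
  row 8: 0  1  1  2  3  3  4  5  5  6  7  8
  row 9: 0  1  2  3  4  4  5  6  6  7  8  9
  row 10: 0  1  2  3  4  5  6  7  7  8  9  10
  row 11: 0  1  2  3  4  5  6  7  8  9  10  11
  row 12: 1  2  3  4  5  6  7  8  9  10  11  12

giving w = (5, 11, 7, 2, 12, 4, 8, 10, 3, 6, 9, 1) via Δ²R.

10 SE-corners of the 38-cell Rothe diagram give Ess(w):

[(2, 10, 1), (3, 4, 0), (3, 6, 1), (5, 4, 1), (5, 6, 2), (5, 10, 3), (8, 3, 1), (8, 6, 3), (8, 9, 5), (11, 1, 0)]


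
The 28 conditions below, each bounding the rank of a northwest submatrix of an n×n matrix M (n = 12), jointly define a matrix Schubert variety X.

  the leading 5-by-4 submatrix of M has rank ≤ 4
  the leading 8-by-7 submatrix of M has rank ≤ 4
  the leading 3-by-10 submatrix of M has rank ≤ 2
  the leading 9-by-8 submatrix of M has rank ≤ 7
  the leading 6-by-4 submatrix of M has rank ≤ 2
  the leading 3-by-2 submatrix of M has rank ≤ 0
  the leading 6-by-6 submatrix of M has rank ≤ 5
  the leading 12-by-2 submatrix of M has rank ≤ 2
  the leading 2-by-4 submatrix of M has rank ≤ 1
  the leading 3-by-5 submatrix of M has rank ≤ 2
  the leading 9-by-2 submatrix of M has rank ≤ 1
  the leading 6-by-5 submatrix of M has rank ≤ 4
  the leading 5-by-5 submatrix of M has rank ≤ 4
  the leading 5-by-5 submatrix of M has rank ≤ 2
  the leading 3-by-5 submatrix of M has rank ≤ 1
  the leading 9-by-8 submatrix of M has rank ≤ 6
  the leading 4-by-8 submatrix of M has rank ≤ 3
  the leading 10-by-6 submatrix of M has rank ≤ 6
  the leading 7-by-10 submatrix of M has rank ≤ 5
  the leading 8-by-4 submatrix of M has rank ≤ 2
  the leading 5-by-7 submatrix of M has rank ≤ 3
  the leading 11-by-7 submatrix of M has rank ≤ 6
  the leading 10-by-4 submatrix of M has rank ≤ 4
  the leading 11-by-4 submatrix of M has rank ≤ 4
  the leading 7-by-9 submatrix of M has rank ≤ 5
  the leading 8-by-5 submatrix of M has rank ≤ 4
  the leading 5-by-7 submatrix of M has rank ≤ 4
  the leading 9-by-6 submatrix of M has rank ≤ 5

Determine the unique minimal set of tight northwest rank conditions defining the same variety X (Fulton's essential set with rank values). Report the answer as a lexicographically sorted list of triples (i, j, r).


Recovering R(i,j) via the rank-extension bound from the 28 conditions:

  i=1: 0, 0, 1, 1, 1, 1, 1, 1, 1, 1, 1, 1
  i=2: 0, 0, 1, 1, 1, 2, 2, 2, 2, 2, 2, 2
  i=3: 0, 0, 1, 1, 1, 2, 2, 2, 2, 2, 3, 3
  i=4: 1, 1, 2, 2, 2, 3, 3, 3, 3, 3, 4, 4
  i=5: 1, 1, 2, 2, 2, 3, 3, 4, 4, 4, 5, 5
  i=6: 1, 1, 2, 2, 3, 4, 4, 5, 5, 5, 6, 6
  i=7: 1, 1, 2, 2, 3, 4, 4, 5, 5, 5, 6, 7
  i=8: 1, 1, 2, 2, 3, 4, 4, 5, 6, 6, 7, 8
  i=9: 1, 1, 2, 3, 4, 5, 5, 6, 7, 7, 8, 9
  i=10: 1, 2, 3, 4, 5, 6, 6, 7, 8, 8, 9, 10
  i=11: 1, 2, 3, 4, 5, 6, 6, 7, 8, 9, 10, 11
  i=12: 1, 2, 3, 4, 5, 6, 7, 8, 9, 10, 11, 12

so w = (3, 6, 11, 1, 8, 5, 12, 9, 4, 2, 10, 7).

Rothe diagram D(w) (30 cells), 10 SE-corners (essential conditions):

[(3, 2, 0), (3, 5, 1), (3, 10, 2), (5, 5, 2), (5, 7, 3), (7, 10, 5), (8, 4, 2), (8, 7, 4), (9, 2, 1), (11, 7, 6)]


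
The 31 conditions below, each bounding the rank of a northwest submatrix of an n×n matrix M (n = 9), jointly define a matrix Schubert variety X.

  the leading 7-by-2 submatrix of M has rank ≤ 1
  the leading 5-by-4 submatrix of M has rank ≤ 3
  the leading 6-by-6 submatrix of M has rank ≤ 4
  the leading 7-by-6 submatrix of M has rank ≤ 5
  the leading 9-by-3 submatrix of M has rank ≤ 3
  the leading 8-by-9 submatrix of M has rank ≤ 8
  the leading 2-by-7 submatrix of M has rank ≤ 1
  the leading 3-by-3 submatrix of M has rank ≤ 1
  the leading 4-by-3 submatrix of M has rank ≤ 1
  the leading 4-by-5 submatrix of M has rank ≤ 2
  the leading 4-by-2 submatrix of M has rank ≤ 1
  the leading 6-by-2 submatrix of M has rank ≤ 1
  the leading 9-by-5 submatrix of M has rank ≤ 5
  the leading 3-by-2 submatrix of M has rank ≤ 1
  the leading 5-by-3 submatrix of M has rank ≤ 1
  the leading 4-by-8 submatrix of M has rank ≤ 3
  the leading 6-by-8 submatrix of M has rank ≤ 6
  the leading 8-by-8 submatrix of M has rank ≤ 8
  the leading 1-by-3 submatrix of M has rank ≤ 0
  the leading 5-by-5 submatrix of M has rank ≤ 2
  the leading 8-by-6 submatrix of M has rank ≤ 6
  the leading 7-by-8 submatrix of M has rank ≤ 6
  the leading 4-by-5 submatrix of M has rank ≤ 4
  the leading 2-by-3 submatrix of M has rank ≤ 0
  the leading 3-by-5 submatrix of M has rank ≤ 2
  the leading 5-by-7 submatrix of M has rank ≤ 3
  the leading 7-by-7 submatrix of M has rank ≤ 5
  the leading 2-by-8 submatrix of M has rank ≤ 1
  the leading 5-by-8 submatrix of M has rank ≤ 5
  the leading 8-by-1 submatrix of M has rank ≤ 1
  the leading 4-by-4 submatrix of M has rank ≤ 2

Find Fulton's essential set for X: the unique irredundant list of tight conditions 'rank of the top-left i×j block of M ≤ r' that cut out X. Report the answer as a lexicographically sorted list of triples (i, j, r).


The tightest implied rank at each (i,j), from the 31 conditions:

  R[1]: 0, 0, 0, 1, 1, 1, 1, 1, 1
  R[2]: 0, 0, 0, 1, 1, 1, 1, 1, 2
  R[3]: 1, 1, 1, 2, 2, 2, 2, 2, 3
  R[4]: 1, 1, 1, 2, 2, 3, 3, 3, 4
  R[5]: 1, 1, 1, 2, 2, 3, 3, 4, 5
  R[6]: 1, 1, 2, 3, 3, 4, 4, 5, 6
  R[7]: 1, 1, 2, 3, 4, 5, 5, 6, 7
  R[8]: 1, 2, 3, 4, 5, 6, 6, 7, 8
  R[9]: 1, 2, 3, 4, 5, 6, 7, 8, 9

giving w = (4, 9, 1, 6, 8, 3, 5, 2, 7) via Δ²R.

|D(w)|=19, |Ess(w)|=6:

[(2, 3, 0), (2, 8, 1), (5, 3, 1), (5, 5, 2), (5, 7, 3), (7, 2, 1)]


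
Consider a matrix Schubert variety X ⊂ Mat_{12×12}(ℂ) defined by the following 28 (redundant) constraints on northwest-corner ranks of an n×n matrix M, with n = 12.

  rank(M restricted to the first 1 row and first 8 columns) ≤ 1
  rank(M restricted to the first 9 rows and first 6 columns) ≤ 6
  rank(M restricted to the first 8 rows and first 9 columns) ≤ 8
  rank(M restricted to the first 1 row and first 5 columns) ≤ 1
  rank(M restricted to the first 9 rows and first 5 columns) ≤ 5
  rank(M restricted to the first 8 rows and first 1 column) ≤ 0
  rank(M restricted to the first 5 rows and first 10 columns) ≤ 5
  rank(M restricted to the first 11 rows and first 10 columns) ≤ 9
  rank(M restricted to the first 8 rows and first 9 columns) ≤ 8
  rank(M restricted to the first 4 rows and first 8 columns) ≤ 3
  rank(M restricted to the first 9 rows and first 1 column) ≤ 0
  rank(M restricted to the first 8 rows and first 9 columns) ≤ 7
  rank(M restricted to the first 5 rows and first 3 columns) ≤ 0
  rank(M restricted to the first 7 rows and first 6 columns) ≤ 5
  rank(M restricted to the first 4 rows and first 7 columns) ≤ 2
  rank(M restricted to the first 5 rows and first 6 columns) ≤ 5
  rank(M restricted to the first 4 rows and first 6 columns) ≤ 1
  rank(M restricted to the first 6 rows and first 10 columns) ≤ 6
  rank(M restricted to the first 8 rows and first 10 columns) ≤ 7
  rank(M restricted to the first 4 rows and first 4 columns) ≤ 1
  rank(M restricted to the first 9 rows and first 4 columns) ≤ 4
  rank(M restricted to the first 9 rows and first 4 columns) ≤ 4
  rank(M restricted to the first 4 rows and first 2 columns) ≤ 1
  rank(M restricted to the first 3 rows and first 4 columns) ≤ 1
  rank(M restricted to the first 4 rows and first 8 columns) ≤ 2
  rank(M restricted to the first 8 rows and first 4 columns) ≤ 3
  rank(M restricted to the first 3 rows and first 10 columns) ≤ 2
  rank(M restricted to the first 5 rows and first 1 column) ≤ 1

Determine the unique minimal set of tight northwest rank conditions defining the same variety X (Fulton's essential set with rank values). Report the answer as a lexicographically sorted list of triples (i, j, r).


Propagating the 28 rank bounds to every northwest block:

  R[1]: 0, 0, 0, 1, 1, 1, 1, 1, 1, 1, 1, 1
  R[2]: 0, 0, 0, 1, 1, 1, 2, 2, 2, 2, 2, 2
  R[3]: 0, 0, 0, 1, 1, 1, 2, 2, 2, 2, 3, 3
  R[4]: 0, 0, 0, 1, 1, 1, 2, 2, 3, 3, 4, 4
  R[5]: 0, 0, 0, 1, 2, 2, 3, 3, 4, 4, 5, 5
  R[6]: 0, 1, 1, 2, 3, 3, 4, 4, 5, 5, 6, 6
  R[7]: 0, 1, 2, 3, 4, 4, 5, 5, 6, 6, 7, 7
  R[8]: 0, 1, 2, 3, 4, 5, 6, 6, 7, 7, 8, 8
  R[9]: 0, 1, 2, 3, 4, 5, 6, 7, 8, 8, 9, 9
  R[10]: 1, 2, 3, 4, 5, 6, 7, 8, 9, 9, 10, 10
  R[11]: 1, 2, 3, 4, 5, 6, 7, 8, 9, 9, 10, 11
  R[12]: 1, 2, 3, 4, 5, 6, 7, 8, 9, 10, 11, 12

hence w(1..12) = (4, 7, 11, 9, 5, 2, 3, 6, 8, 1, 12, 10).

|D(w)|=30, |Ess(w)|=6:

[(3, 10, 2), (4, 6, 1), (4, 8, 2), (5, 3, 0), (9, 1, 0), (11, 10, 9)]


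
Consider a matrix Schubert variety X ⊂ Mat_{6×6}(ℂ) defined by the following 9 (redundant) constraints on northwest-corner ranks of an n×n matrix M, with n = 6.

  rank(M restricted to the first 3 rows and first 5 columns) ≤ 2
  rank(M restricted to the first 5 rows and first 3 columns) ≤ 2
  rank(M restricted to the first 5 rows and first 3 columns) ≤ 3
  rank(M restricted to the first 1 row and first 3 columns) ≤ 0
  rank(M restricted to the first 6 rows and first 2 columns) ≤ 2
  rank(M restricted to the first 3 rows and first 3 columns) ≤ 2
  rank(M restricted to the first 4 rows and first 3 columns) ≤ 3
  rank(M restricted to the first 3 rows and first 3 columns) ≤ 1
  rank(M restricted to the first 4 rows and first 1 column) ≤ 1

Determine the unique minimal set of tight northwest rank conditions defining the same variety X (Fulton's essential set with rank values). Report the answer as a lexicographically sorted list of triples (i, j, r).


Computing R[i][j] = min implied NW-rank bound (n=6, 9 conditions):

  i=1: 0, 0, 0, 1, 1, 1
  i=2: 1, 1, 1, 2, 2, 2
  i=3: 1, 1, 1, 2, 2, 3
  i=4: 1, 2, 2, 3, 3, 4
  i=5: 1, 2, 2, 3, 4, 5
  i=6: 1, 2, 3, 4, 5, 6

second differences of R give the permutation w = (4, 1, 6, 2, 5, 3).

ℓ(w)=7; the 4 essential cells (i,j,r):

[(1, 3, 0), (3, 3, 1), (3, 5, 2), (5, 3, 2)]


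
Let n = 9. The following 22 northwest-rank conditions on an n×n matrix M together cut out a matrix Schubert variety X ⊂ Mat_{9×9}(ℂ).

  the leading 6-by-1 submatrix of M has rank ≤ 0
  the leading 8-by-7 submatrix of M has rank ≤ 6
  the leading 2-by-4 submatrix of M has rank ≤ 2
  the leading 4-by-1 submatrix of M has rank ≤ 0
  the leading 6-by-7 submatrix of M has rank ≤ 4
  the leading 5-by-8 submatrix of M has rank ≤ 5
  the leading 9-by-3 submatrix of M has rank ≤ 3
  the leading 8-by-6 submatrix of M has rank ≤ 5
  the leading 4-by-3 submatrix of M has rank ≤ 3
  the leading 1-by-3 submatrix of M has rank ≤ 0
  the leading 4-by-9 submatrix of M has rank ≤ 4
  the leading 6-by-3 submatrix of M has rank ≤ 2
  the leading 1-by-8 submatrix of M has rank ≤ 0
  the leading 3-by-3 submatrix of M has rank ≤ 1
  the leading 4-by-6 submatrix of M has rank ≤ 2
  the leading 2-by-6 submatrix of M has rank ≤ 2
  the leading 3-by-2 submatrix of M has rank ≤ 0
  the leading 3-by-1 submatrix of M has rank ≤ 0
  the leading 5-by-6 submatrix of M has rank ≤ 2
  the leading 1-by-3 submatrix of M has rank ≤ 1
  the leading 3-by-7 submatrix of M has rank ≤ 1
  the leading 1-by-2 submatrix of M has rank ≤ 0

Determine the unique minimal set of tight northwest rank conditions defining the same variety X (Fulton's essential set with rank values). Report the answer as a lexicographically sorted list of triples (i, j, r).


Recovering R(i,j) via the rank-extension bound from the 22 conditions:

  row 1: 0, 0, 0, 0, 0, 0, 0, 0, 1
  row 2: 0, 0, 1, 1, 1, 1, 1, 1, 2
  row 3: 0, 0, 1, 1, 1, 1, 1, 2, 3
  row 4: 0, 1, 2, 2, 2, 2, 2, 3, 4
  row 5: 0, 1, 2, 2, 2, 2, 3, 4, 5
  row 6: 0, 1, 2, 3, 3, 3, 4, 5, 6
  row 7: 1, 2, 3, 4, 4, 4, 5, 6, 7
  row 8: 1, 2, 3, 4, 5, 5, 6, 7, 8
  row 9: 1, 2, 3, 4, 5, 6, 7, 8, 9

second differences of R give the permutation w = (9, 3, 8, 2, 7, 4, 1, 5, 6).

5 SE-corners of the 22-cell Rothe diagram give Ess(w):

[(1, 8, 0), (3, 2, 0), (3, 7, 1), (5, 6, 2), (6, 1, 0)]


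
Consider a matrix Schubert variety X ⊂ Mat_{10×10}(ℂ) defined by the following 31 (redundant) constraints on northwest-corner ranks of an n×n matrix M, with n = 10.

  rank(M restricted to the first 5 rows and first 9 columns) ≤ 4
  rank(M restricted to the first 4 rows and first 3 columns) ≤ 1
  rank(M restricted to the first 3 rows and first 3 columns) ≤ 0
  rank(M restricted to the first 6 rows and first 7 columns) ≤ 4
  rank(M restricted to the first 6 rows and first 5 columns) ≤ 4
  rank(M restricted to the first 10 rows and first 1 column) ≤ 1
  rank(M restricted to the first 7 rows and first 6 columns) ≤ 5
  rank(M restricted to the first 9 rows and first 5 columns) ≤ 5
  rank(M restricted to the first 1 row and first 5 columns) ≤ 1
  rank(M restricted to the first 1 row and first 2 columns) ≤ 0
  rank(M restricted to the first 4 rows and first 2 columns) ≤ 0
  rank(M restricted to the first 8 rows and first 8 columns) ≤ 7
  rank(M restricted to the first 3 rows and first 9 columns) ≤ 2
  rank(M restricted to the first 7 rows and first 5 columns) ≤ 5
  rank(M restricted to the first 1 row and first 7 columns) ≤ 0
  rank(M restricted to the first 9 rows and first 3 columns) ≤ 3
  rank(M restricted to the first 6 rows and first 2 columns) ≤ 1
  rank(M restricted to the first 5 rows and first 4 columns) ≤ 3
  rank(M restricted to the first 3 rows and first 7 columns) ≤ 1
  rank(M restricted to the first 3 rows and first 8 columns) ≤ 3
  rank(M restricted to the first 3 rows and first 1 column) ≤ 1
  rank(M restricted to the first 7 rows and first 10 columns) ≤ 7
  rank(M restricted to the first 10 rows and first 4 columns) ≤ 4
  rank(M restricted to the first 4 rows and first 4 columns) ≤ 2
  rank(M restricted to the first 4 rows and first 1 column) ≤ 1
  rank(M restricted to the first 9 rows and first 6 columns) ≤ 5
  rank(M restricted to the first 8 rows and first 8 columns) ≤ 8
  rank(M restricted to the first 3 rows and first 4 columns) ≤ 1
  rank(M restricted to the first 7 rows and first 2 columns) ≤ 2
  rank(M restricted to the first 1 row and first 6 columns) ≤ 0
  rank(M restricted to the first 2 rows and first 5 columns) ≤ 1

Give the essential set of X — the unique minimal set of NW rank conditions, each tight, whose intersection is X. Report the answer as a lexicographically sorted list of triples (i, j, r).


Propagating the 31 rank bounds to every northwest block:

  0, 0, 0, 0, 0, 0, 0, 1, 1, 1
  0, 0, 0, 1, 1, 1, 1, 2, 2, 2
  0, 0, 0, 1, 1, 1, 1, 2, 2, 3
  0, 0, 1, 2, 2, 2, 2, 3, 3, 4
  1, 1, 2, 3, 3, 3, 3, 4, 4, 5
  1, 1, 2, 3, 4, 4, 4, 5, 5, 6
  1, 2, 3, 4, 5, 5, 5, 6, 6, 7
  1, 2, 3, 4, 5, 5, 6, 7, 7, 8
  1, 2, 3, 4, 5, 5, 6, 7, 8, 9
  1, 2, 3, 4, 5, 6, 7, 8, 9, 10

second differences of R give the permutation w = (8, 4, 10, 3, 1, 5, 2, 7, 9, 6).

Fulton essential set (7 of the 22 Rothe cells):

[(1, 7, 0), (3, 3, 0), (3, 7, 1), (3, 9, 2), (4, 2, 0), (6, 2, 1), (9, 6, 5)]
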